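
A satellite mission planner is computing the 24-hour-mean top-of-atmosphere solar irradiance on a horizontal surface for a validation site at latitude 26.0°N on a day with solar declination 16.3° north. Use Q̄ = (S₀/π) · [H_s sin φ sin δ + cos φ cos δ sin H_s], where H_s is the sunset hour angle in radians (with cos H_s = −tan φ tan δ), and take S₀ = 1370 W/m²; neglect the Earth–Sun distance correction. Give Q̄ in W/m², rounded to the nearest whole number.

464 W/m²

cos H_s = −tan(26.0°) · tan(16.3°) = -0.1426, so H_s = arccos(-0.1426) = 98.20°. In radians, H_s = 1.7139.
H_s sin φ sin δ = 1.7139 × 0.4384 × 0.2807 = 0.2109.
cos φ cos δ sin H_s = 0.8988 × 0.9598 × 0.9898 = 0.8539.
Q̄ = (1370/π) × (0.2109 + 0.8539) = 436.08 × 1.0648 = 464.34 W/m².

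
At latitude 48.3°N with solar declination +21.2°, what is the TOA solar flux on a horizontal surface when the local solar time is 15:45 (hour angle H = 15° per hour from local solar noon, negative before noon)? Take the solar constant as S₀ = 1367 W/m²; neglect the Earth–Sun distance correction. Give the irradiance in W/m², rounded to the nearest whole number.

Hour angle H = 15° × (15.75 − 12) = 56.25°.
With φ = 48.3°, δ = 21.2°, H = 56.25°: sin φ sin δ = 0.2700, cos φ cos δ cos H = 0.3446, so cos θ_z = 0.6146.
Top-of-atmosphere irradiance = S₀ cos θ_z = 1367 × 0.6146 = 840.16 W/m².

840 W/m²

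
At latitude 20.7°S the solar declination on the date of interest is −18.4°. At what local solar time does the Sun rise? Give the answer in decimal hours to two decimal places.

5.52 h

−tan φ tan δ = −(-0.3779)(-0.3327) = -0.1257; H_s = arccos(-0.1257) = 97.22°.
Sunrise is at 12 − H_s/15 = 12 − 6.481 = 5.519 h local solar time.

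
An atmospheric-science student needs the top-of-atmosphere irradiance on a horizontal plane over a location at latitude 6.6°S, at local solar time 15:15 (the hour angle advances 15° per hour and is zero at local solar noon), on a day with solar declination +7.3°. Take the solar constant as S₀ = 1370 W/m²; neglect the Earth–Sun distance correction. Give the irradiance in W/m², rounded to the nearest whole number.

Hour angle H = 15° × (15.25 − 12) = 48.75°.
cos θ_z = sin(-6.6°) sin(7.3°) + cos(-6.6°) cos(7.3°) cos(48.75°) = -0.0146 + 0.6497 = 0.6351.
Top-of-atmosphere irradiance = S₀ cos θ_z = 1370 × 0.6351 = 870.09 W/m².

870 W/m²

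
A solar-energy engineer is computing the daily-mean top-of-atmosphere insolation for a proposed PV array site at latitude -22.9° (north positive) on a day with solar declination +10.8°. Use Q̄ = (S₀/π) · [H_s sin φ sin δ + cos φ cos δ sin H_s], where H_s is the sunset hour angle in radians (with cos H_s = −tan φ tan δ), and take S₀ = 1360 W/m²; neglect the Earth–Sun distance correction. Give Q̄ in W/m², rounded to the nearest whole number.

343 W/m²

The sunset hour angle satisfies cos H_s = −tan φ tan δ = 0.0806, giving H_s = 85.38°. In radians, H_s = 1.4902.
H_s sin φ sin δ = 1.4902 × -0.3891 × 0.1874 = -0.1087.
cos φ cos δ sin H_s = 0.9212 × 0.9823 × 0.9968 = 0.9020.
Q̄ = (1360/π) × (-0.1087 + 0.9020) = 432.90 × 0.7933 = 343.42 W/m².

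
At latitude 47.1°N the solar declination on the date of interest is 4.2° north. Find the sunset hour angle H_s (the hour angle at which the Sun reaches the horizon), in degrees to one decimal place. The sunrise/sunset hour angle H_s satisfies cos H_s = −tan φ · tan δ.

cos H_s = −tan(47.1°) · tan(4.2°) = -0.0790, so H_s = arccos(-0.0790) = 94.53°.

94.5°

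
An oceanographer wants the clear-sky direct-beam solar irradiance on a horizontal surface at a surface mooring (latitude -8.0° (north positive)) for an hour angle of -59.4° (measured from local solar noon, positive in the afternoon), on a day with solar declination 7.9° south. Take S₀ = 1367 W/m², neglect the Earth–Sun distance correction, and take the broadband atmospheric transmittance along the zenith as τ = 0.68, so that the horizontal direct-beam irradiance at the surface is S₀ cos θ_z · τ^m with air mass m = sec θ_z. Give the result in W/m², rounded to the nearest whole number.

337 W/m²

cos θ_z = sin φ sin δ + cos φ cos δ cos H = (-0.1392)(-0.1374) + (0.9903)(0.9905)(0.5090) = 0.5184.
Air mass m = 1/cos θ_z = 1/0.5184 = 1.929; τ^m = 0.68^1.929 = 0.4752.
Surface direct beam = 1367 × 0.5184 × 0.4752 = 336.75 W/m².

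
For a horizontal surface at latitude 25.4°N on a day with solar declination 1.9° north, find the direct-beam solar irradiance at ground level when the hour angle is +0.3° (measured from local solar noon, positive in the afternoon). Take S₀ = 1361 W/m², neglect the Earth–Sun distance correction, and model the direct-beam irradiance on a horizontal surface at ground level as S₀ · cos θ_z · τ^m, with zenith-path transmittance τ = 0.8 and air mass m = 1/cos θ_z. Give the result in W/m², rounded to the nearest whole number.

979 W/m²

cos θ_z = sin φ sin δ + cos φ cos δ cos H = (0.4289)(0.0332) + (0.9033)(0.9995)(1.0000) = 0.9171.
Air mass m = 1/cos θ_z = 1/0.9171 = 1.090; τ^m = 0.8^1.090 = 0.7841.
Surface direct beam = 1361 × 0.9171 × 0.7841 = 978.69 W/m².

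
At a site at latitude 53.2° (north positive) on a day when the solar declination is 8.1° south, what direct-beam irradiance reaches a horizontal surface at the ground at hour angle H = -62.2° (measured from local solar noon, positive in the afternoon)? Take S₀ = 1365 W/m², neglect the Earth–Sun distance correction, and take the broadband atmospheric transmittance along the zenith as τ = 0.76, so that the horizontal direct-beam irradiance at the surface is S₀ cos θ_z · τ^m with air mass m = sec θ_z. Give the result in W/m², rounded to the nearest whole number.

cos θ_z = sin φ sin δ + cos φ cos δ cos H = (0.8007)(-0.1409) + (0.5990)(0.9900)(0.4664) = 0.1638.
Air mass m = 1/cos θ_z = 1/0.1638 = 6.105; τ^m = 0.76^6.105 = 0.1872.
Surface direct beam = 1365 × 0.1638 × 0.1872 = 41.86 W/m².

42 W/m²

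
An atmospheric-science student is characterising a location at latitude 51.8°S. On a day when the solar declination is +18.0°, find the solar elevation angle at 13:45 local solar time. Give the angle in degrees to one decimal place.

Hour angle H = 15° × (13.75 − 12) = 26.25°.
With φ = -51.8°, δ = 18.0°, H = 26.25°: sin φ sin δ = -0.2428, cos φ cos δ cos H = 0.5275, so cos θ_z = 0.2847.
θ_z = arccos(0.2847) = 73.46°, so the elevation is 90° − 73.46° = 16.54°.

16.5°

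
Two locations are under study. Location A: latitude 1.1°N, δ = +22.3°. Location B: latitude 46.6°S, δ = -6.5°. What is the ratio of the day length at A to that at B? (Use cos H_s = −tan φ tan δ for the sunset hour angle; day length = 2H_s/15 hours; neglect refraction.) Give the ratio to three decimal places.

A: H_s = arccos(−tan 1.1° · tan 22.3°) = 90.45°, so 2H_s/15 = 12.0600 h.
B: H_s = arccos(−tan -46.6° · tan -6.5°) = 96.92°, so 2H_s/15 = 12.9227 h.
Ratio A/B = 12.0600 / 12.9227 = 0.9332.

0.933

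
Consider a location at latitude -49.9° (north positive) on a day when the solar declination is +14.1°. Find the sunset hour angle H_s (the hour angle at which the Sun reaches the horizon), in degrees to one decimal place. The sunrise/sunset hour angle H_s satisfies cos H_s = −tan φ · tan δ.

−tan φ tan δ = −(-1.1875)(0.2512) = 0.2983; H_s = arccos(0.2983) = 72.64°.

72.6°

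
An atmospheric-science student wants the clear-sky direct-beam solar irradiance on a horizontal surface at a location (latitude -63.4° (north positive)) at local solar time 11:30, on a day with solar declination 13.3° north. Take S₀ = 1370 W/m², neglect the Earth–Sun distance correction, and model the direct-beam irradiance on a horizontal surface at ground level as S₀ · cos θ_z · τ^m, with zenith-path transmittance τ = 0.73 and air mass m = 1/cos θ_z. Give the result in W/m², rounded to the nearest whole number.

77 W/m²

Hour angle H = 15° × (11.5 − 12) = -7.50°.
With φ = -63.4°, δ = 13.3°, H = -7.50°: sin φ sin δ = -0.2057, cos φ cos δ cos H = 0.4320, so cos θ_z = 0.2263.
Air mass m = 1/cos θ_z = 1/0.2263 = 4.419; τ^m = 0.73^4.419 = 0.2489.
Surface direct beam = 1370 × 0.2263 × 0.2489 = 77.17 W/m².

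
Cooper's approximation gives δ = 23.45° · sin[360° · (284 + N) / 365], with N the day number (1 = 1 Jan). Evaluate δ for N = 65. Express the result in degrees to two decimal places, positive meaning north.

-6.38°

360 × (284 + 65) / 365 = 344.219°; sin(344.219°) = -0.2720.
δ = 23.45 × -0.2720 = -6.378° ≈ -6.38°.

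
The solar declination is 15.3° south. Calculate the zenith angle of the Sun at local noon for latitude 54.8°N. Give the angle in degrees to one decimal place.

70.1°

At local solar noon the hour angle is zero, so the zenith angle is |φ − δ| = |54.8° − (-15.3°)| = 70.1°.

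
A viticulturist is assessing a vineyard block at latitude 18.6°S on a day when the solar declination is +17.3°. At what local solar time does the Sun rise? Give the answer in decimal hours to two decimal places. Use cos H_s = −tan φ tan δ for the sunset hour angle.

The sunset hour angle satisfies cos H_s = −tan φ tan δ = 0.1048, giving H_s = 83.98°.
Sunrise is at 12 − H_s/15 = 12 − 5.599 = 6.401 h local solar time.

6.40 h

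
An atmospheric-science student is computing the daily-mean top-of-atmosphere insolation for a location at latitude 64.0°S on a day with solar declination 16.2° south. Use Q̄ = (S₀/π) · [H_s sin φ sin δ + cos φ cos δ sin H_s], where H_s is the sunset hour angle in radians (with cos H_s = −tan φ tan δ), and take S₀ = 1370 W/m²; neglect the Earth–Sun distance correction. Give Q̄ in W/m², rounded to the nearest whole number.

The sunset hour angle satisfies cos H_s = −tan φ tan δ = -0.5957, giving H_s = 126.56°. In radians, H_s = 2.2089.
H_s sin φ sin δ = 2.2089 × -0.8988 × -0.2790 = 0.5539.
cos φ cos δ sin H_s = 0.4384 × 0.9603 × 0.8032 = 0.3381.
Q̄ = (1370/π) × (0.5539 + 0.3381) = 436.08 × 0.8920 = 388.98 W/m².

389 W/m²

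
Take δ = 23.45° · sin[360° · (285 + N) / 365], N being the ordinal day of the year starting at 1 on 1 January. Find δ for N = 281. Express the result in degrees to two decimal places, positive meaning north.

360 × (285 + 281) / 365 = 558.247°; sin(558.247°) = -0.3131.
δ = 23.45 × -0.3131 = -7.342° ≈ -7.34°.

-7.34°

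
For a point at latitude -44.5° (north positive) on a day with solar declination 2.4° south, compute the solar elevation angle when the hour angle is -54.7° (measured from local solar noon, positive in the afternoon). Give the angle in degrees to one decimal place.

26.2°

With φ = -44.5°, δ = -2.4°, H = -54.70°: sin φ sin δ = 0.0294, cos φ cos δ cos H = 0.4118, so cos θ_z = 0.4412.
θ_z = arccos(0.4412) = 63.82°, so the elevation is 90° − 63.82° = 26.18°.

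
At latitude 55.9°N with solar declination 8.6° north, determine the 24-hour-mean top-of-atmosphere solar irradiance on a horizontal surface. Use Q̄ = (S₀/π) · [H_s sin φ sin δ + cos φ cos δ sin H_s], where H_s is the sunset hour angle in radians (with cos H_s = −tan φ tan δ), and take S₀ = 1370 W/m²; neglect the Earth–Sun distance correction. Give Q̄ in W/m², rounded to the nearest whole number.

−tan φ tan δ = −(1.4770)(0.1512) = -0.2233; H_s = arccos(-0.2233) = 102.90°. In radians, H_s = 1.7959.
H_s sin φ sin δ = 1.7959 × 0.8281 × 0.1495 = 0.2223.
cos φ cos δ sin H_s = 0.5606 × 0.9888 × 0.9748 = 0.5404.
Q̄ = (1370/π) × (0.2223 + 0.5404) = 436.08 × 0.7627 = 332.60 W/m².

333 W/m²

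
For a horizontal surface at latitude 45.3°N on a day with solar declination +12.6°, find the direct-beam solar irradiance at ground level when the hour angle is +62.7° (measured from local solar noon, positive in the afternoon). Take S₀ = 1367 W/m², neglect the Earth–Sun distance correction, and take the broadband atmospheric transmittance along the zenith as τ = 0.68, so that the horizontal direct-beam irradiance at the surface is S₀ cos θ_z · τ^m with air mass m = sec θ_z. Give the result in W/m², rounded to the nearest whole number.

283 W/m²

With φ = 45.3°, δ = 12.6°, H = 62.70°: sin φ sin δ = 0.1551, cos φ cos δ cos H = 0.3148, so cos θ_z = 0.4699.
Air mass m = 1/cos θ_z = 1/0.4699 = 2.128; τ^m = 0.68^2.128 = 0.4401.
Surface direct beam = 1367 × 0.4699 × 0.4401 = 282.70 W/m².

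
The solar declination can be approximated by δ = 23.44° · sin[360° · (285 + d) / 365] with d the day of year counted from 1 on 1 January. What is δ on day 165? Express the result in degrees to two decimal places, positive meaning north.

+23.30°

360 × (285 + 165) / 365 = 443.836°; sin(443.836°) = 0.9942.
δ = 23.44 × 0.9942 = 23.304° ≈ +23.30°.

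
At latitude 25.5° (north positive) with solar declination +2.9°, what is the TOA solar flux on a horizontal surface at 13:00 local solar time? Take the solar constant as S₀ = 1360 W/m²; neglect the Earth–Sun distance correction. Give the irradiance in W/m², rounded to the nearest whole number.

1214 W/m²

Hour angle H = 15° × (13 − 12) = 15.00°.
With φ = 25.5°, δ = 2.9°, H = 15.00°: sin φ sin δ = 0.0218, cos φ cos δ cos H = 0.8707, so cos θ_z = 0.8925.
Top-of-atmosphere irradiance = S₀ cos θ_z = 1360 × 0.8925 = 1213.80 W/m².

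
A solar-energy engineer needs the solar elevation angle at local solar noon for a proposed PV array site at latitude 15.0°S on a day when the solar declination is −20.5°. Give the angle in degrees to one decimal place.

84.5°

At local solar noon the hour angle is zero, so the elevation is 90° − |φ − δ| = 90° − |-15.0° − (-20.5°)| = 90° − 5.5° = 84.5°.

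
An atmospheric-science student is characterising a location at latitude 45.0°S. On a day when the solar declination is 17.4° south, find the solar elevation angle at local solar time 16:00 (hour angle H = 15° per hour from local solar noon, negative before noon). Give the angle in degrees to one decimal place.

Hour angle H = 15° × (16 − 12) = 60.00°.
cos θ_z = sin(-45.0°) sin(-17.4°) + cos(-45.0°) cos(-17.4°) cos(60.00°) = 0.2115 + 0.3374 = 0.5489.
θ_z = arccos(0.5489) = 56.71°, so the elevation is 90° − 56.71° = 33.29°.

33.3°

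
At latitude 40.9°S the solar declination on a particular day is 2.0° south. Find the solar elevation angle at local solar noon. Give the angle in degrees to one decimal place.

At local solar noon the hour angle is zero, so the elevation is 90° − |φ − δ| = 90° − |-40.9° − (-2.0°)| = 90° − 38.9° = 51.1°.

51.1°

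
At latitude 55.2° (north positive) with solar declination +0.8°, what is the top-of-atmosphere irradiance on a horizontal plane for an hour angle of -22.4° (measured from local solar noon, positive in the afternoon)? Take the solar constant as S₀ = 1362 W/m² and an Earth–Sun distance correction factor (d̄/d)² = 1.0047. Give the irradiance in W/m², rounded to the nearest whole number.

cos θ_z = sin φ sin δ + cos φ cos δ cos H = (0.8211)(0.0140) + (0.5707)(0.9999)(0.9245) = 0.5391.
Top-of-atmosphere irradiance = S₀ (d̄/d)² cos θ_z = 1362 × 1.0047 × 0.5391 = 737.71 W/m².

738 W/m²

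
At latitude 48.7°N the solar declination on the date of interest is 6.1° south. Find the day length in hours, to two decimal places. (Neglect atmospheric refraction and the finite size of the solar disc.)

cos H_s = −tan(48.7°) · tan(-6.1°) = 0.1216, so H_s = arccos(0.1216) = 83.02°.
Day length = 2 H_s / 15° h⁻¹ = 166.04° / 15 = 11.069 h.

11.07 hours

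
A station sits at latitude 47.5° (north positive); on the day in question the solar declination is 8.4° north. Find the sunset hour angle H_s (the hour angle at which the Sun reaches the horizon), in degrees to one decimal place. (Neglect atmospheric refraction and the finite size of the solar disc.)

99.3°

−tan φ tan δ = −(1.0913)(0.1477) = -0.1612; H_s = arccos(-0.1612) = 99.28°.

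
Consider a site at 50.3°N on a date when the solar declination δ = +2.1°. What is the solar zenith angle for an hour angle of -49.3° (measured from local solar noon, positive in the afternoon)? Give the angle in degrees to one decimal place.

63.6°

cos θ_z = sin(50.3°) sin(2.1°) + cos(50.3°) cos(2.1°) cos(-49.30°) = 0.0282 + 0.4163 = 0.4445.
θ_z = arccos(0.4445) = 63.61°.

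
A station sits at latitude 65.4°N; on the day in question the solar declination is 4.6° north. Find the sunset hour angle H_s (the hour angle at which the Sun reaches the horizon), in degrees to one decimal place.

100.1°

−tan φ tan δ = −(2.1842)(0.0805) = -0.1758; H_s = arccos(-0.1758) = 100.13°.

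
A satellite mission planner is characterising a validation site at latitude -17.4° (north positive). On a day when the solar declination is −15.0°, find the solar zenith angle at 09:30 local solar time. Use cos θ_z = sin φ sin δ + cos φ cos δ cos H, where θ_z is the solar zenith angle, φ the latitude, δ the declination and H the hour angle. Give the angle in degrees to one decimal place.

Hour angle H = 15° × (9.5 − 12) = -37.50°.
cos θ_z = sin(-17.4°) sin(-15.0°) + cos(-17.4°) cos(-15.0°) cos(-37.50°) = 0.0774 + 0.7313 = 0.8087.
θ_z = arccos(0.8087) = 36.03°.

36.0°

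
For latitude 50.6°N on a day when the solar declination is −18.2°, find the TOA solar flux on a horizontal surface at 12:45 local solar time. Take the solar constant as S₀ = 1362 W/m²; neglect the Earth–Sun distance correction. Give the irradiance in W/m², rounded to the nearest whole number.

477 W/m²

Hour angle H = 15° × (12.75 − 12) = 11.25°.
cos θ_z = sin(50.6°) sin(-18.2°) + cos(50.6°) cos(-18.2°) cos(11.25°) = -0.2414 + 0.5914 = 0.3500.
Top-of-atmosphere irradiance = S₀ cos θ_z = 1362 × 0.3500 = 476.70 W/m².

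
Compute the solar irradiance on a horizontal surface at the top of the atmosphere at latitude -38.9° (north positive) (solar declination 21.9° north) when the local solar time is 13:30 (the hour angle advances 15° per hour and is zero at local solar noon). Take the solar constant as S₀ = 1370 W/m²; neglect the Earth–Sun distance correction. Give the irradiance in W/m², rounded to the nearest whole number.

593 W/m²

Hour angle H = 15° × (13.5 − 12) = 22.50°.
With φ = -38.9°, δ = 21.9°, H = 22.50°: sin φ sin δ = -0.2342, cos φ cos δ cos H = 0.6671, so cos θ_z = 0.4329.
Top-of-atmosphere irradiance = S₀ cos θ_z = 1370 × 0.4329 = 593.07 W/m².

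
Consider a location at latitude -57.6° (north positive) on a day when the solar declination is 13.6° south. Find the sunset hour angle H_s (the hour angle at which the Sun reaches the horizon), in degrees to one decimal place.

The sunset hour angle satisfies cos H_s = −tan φ tan δ = -0.3812, giving H_s = 112.41°.

112.4°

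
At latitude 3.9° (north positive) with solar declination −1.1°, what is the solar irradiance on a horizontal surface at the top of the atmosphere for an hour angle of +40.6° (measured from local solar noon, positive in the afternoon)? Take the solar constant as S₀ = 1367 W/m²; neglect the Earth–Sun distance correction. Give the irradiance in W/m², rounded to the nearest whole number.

cos θ_z = sin(3.9°) sin(-1.1°) + cos(3.9°) cos(-1.1°) cos(40.60°) = -0.0013 + 0.7574 = 0.7561.
Top-of-atmosphere irradiance = S₀ cos θ_z = 1367 × 0.7561 = 1033.59 W/m².

1034 W/m²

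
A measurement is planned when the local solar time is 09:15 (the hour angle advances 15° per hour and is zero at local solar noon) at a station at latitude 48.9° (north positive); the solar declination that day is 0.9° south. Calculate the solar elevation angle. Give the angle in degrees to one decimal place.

Hour angle H = 15° × (9.25 − 12) = -41.25°.
cos θ_z = sin(48.9°) sin(-0.9°) + cos(48.9°) cos(-0.9°) cos(-41.25°) = -0.0118 + 0.4942 = 0.4824.
θ_z = arccos(0.4824) = 61.16°, so the elevation is 90° − 61.16° = 28.84°.

28.8°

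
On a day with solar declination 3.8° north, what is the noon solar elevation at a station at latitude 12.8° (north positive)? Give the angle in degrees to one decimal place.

81.0°

At local solar noon the hour angle is zero, so the elevation is 90° − |φ − δ| = 90° − |12.8° − (3.8°)| = 90° − 9.0° = 81.0°.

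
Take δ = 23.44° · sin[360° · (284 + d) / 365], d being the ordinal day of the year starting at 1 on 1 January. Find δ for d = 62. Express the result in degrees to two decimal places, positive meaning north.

360 × (284 + 62) / 365 = 341.260°; sin(341.260°) = -0.3213.
δ = 23.44 × -0.3213 = -7.531° ≈ -7.53°.

-7.53°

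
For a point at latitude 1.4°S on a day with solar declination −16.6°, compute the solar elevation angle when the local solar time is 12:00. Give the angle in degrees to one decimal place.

74.8°

Hour angle H = 15° × (12 − 12) = 0.00°.
cos θ_z = sin(-1.4°) sin(-16.6°) + cos(-1.4°) cos(-16.6°) cos(0.00°) = 0.0070 + 0.9580 = 0.9650.
θ_z = arccos(0.9650) = 15.20°, so the elevation is 90° − 15.20° = 74.80°.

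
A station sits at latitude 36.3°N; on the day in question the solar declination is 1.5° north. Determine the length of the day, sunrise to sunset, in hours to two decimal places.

12.15 hours

The sunset hour angle satisfies cos H_s = −tan φ tan δ = -0.0192, giving H_s = 91.10°.
Day length = 2 H_s / 15° h⁻¹ = 182.20° / 15 = 12.147 h.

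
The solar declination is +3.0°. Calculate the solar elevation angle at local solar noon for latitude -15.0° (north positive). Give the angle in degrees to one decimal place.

72.0°

At local solar noon the hour angle is zero, so the elevation is 90° − |φ − δ| = 90° − |-15.0° − (3.0°)| = 90° − 18.0° = 72.0°.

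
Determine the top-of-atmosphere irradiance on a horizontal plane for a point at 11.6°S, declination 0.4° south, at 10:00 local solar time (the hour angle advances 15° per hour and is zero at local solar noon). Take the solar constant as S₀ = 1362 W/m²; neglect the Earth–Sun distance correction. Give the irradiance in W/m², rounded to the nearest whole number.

1157 W/m²

Hour angle H = 15° × (10 − 12) = -30.00°.
With φ = -11.6°, δ = -0.4°, H = -30.00°: sin φ sin δ = 0.0014, cos φ cos δ cos H = 0.8483, so cos θ_z = 0.8497.
Top-of-atmosphere irradiance = S₀ cos θ_z = 1362 × 0.8497 = 1157.29 W/m².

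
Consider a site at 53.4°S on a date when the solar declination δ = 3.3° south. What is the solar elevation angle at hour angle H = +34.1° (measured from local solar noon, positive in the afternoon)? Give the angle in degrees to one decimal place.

32.6°

With φ = -53.4°, δ = -3.3°, H = 34.10°: sin φ sin δ = 0.0462, cos φ cos δ cos H = 0.4929, so cos θ_z = 0.5391.
θ_z = arccos(0.5391) = 57.38°, so the elevation is 90° − 57.38° = 32.62°.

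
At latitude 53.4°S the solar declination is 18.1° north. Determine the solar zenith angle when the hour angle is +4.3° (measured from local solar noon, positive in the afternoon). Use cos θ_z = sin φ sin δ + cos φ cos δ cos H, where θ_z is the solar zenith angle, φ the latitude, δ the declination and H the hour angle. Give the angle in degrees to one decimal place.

cos θ_z = sin(-53.4°) sin(18.1°) + cos(-53.4°) cos(18.1°) cos(4.30°) = -0.2494 + 0.5651 = 0.3157.
θ_z = arccos(0.3157) = 71.60°.

71.6°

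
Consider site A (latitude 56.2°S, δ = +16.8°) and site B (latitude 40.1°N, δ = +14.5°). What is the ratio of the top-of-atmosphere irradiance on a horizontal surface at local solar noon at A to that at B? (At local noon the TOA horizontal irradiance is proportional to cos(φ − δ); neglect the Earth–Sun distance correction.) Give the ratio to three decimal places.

A: cos θ_z = cos(-56.2° − (16.8°)) = 0.2924.
B: cos θ_z = cos(40.1° − (14.5°)) = 0.9018.
Ratio A/B = 0.2924 / 0.9018 = 0.3242.

0.324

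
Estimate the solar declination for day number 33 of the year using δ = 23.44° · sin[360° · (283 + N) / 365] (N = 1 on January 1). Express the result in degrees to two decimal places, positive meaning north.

360 × (283 + 33) / 365 = 311.671°; sin(311.671°) = -0.7470.
δ = 23.44 × -0.7470 = -17.510° ≈ -17.51°.

-17.51°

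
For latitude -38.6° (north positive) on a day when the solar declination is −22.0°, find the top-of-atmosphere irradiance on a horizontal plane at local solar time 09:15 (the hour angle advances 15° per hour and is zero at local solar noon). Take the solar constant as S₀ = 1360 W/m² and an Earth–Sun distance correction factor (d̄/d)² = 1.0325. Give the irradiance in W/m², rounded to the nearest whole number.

Hour angle H = 15° × (9.25 − 12) = -41.25°.
cos θ_z = sin(-38.6°) sin(-22.0°) + cos(-38.6°) cos(-22.0°) cos(-41.25°) = 0.2337 + 0.5448 = 0.7785.
Top-of-atmosphere irradiance = S₀ (d̄/d)² cos θ_z = 1360 × 1.0325 × 0.7785 = 1093.17 W/m².

1093 W/m²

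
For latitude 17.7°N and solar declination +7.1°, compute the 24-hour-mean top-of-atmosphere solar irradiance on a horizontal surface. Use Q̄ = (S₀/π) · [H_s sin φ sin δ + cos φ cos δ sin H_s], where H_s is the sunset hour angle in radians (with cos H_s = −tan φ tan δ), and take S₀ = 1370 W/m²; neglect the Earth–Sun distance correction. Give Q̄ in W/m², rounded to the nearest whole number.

cos H_s = −tan(17.7°) · tan(7.1°) = -0.0398, so H_s = arccos(-0.0398) = 92.28°. In radians, H_s = 1.6106.
H_s sin φ sin δ = 1.6106 × 0.3040 × 0.1236 = 0.0605.
cos φ cos δ sin H_s = 0.9527 × 0.9923 × 0.9992 = 0.9446.
Q̄ = (1370/π) × (0.0605 + 0.9446) = 436.08 × 1.0051 = 438.30 W/m².

438 W/m²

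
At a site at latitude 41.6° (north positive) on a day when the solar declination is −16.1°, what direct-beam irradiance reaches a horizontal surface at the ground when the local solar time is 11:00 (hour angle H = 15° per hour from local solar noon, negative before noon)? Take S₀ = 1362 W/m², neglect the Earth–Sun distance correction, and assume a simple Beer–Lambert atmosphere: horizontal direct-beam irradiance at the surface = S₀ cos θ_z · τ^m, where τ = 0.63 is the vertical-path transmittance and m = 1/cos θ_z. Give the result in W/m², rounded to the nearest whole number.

281 W/m²

Hour angle H = 15° × (11 − 12) = -15.00°.
cos θ_z = sin(41.6°) sin(-16.1°) + cos(41.6°) cos(-16.1°) cos(-15.00°) = -0.1841 + 0.6940 = 0.5099.
Air mass m = 1/cos θ_z = 1/0.5099 = 1.961; τ^m = 0.63^1.961 = 0.4041.
Surface direct beam = 1362 × 0.5099 × 0.4041 = 280.64 W/m².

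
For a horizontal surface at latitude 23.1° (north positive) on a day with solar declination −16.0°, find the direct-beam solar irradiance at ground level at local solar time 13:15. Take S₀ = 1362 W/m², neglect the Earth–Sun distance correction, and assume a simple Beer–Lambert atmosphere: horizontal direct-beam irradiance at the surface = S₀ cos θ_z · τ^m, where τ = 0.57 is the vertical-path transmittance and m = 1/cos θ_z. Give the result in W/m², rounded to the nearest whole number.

459 W/m²

Hour angle H = 15° × (13.25 − 12) = 18.75°.
cos θ_z = sin φ sin δ + cos φ cos δ cos H = (0.3923)(-0.2756) + (0.9198)(0.9613)(0.9469) = 0.7291.
Air mass m = 1/cos θ_z = 1/0.7291 = 1.372; τ^m = 0.57^1.372 = 0.4624.
Surface direct beam = 1362 × 0.7291 × 0.4624 = 459.18 W/m².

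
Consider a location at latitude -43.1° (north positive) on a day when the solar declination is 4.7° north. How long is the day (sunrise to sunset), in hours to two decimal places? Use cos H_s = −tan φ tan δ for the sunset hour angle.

11.41 hours

The sunset hour angle satisfies cos H_s = −tan φ tan δ = 0.0769, giving H_s = 85.59°.
Day length = 2 H_s / 15° h⁻¹ = 171.18° / 15 = 11.412 h.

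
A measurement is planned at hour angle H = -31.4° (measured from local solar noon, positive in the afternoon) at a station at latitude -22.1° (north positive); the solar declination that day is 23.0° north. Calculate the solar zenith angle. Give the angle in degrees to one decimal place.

54.5°

cos θ_z = sin(-22.1°) sin(23.0°) + cos(-22.1°) cos(23.0°) cos(-31.40°) = -0.1470 + 0.7280 = 0.5810.
θ_z = arccos(0.5810) = 54.48°.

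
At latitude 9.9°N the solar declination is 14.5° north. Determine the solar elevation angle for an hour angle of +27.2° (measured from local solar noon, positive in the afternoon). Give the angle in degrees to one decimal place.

cos θ_z = sin φ sin δ + cos φ cos δ cos H = (0.1719)(0.2504) + (0.9851)(0.9681)(0.8894) = 0.8912.
θ_z = arccos(0.8912) = 26.98°, so the elevation is 90° − 26.98° = 63.02°.

63.0°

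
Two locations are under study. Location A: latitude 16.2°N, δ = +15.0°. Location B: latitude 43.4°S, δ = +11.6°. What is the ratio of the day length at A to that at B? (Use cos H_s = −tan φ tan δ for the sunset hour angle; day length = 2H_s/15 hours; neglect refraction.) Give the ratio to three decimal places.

1.199

A: H_s = arccos(−tan 16.2° · tan 15.0°) = 94.46°, so 2H_s/15 = 12.5947 h.
B: H_s = arccos(−tan -43.4° · tan 11.6°) = 78.81°, so 2H_s/15 = 10.5080 h.
Ratio A/B = 12.5947 / 10.5080 = 1.1986.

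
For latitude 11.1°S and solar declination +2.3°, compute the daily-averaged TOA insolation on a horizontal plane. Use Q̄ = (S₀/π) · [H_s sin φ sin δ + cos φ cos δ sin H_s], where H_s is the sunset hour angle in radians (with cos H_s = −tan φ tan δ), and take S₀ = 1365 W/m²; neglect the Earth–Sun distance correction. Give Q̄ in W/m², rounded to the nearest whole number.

The sunset hour angle satisfies cos H_s = −tan φ tan δ = 0.0079, giving H_s = 89.55°. In radians, H_s = 1.5629.
H_s sin φ sin δ = 1.5629 × -0.1925 × 0.0401 = -0.0121.
cos φ cos δ sin H_s = 0.9813 × 0.9992 × 1.0000 = 0.9805.
Q̄ = (1365/π) × (-0.0121 + 0.9805) = 434.49 × 0.9684 = 420.76 W/m².

421 W/m²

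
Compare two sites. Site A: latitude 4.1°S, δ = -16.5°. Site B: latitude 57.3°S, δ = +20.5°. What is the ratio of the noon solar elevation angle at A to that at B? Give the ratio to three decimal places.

6.361

A: 90° − |-4.1 − (-16.5)| = 77.60°.
B: 90° − |-57.3 − (20.5)| = 12.20°.
Ratio A/B = 77.6000 / 12.2000 = 6.3607.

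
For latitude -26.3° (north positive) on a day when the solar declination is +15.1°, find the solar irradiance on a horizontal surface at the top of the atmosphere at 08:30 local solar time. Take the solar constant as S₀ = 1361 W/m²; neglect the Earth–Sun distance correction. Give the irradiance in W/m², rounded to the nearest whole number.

560 W/m²

Hour angle H = 15° × (8.5 − 12) = -52.50°.
With φ = -26.3°, δ = 15.1°, H = -52.50°: sin φ sin δ = -0.1154, cos φ cos δ cos H = 0.5269, so cos θ_z = 0.4115.
Top-of-atmosphere irradiance = S₀ cos θ_z = 1361 × 0.4115 = 560.05 W/m².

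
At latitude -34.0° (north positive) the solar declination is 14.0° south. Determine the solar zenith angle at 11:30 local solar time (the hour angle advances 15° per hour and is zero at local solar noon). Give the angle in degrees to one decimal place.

Hour angle H = 15° × (11.5 − 12) = -7.50°.
cos θ_z = sin φ sin δ + cos φ cos δ cos H = (-0.5592)(-0.2419) + (0.8290)(0.9703)(0.9914) = 0.9327.
θ_z = arccos(0.9327) = 21.14°.

21.1°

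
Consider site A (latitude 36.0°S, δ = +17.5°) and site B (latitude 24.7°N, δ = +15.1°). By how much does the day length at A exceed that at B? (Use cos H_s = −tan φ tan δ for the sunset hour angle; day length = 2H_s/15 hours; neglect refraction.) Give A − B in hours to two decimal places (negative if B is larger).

-2.72 h

A: H_s = arccos(−tan -36.0° · tan 17.5°) = 76.76°, so 2H_s/15 = 10.2347 h.
B: H_s = arccos(−tan 24.7° · tan 15.1°) = 97.13°, so 2H_s/15 = 12.9507 h.
A − B = 10.2347 − 12.9507 = -2.7160 h.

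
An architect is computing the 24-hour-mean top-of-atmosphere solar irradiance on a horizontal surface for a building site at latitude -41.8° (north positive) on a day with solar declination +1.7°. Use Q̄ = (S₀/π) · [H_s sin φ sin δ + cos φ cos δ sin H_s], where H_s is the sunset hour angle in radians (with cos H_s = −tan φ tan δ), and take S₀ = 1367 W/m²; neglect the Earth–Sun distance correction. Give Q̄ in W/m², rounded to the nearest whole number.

311 W/m²

The sunset hour angle satisfies cos H_s = −tan φ tan δ = 0.0265, giving H_s = 88.48°. In radians, H_s = 1.5443.
H_s sin φ sin δ = 1.5443 × -0.6665 × 0.0297 = -0.0306.
cos φ cos δ sin H_s = 0.7455 × 0.9996 × 0.9996 = 0.7449.
Q̄ = (1367/π) × (-0.0306 + 0.7449) = 435.13 × 0.7143 = 310.81 W/m².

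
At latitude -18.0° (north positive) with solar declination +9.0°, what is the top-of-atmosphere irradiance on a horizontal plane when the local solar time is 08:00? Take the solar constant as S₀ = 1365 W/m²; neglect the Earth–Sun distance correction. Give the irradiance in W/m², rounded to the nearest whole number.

575 W/m²

Hour angle H = 15° × (8 − 12) = -60.00°.
With φ = -18.0°, δ = 9.0°, H = -60.00°: sin φ sin δ = -0.0483, cos φ cos δ cos H = 0.4697, so cos θ_z = 0.4214.
Top-of-atmosphere irradiance = S₀ cos θ_z = 1365 × 0.4214 = 575.21 W/m².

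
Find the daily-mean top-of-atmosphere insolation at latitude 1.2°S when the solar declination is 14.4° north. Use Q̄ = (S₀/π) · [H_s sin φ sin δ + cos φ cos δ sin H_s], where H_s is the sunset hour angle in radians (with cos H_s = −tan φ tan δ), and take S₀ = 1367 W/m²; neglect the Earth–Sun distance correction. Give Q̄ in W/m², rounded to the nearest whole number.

The sunset hour angle satisfies cos H_s = −tan φ tan δ = 0.0054, giving H_s = 89.69°. In radians, H_s = 1.5654.
H_s sin φ sin δ = 1.5654 × -0.0209 × 0.2487 = -0.0081.
cos φ cos δ sin H_s = 0.9998 × 0.9686 × 1.0000 = 0.9684.
Q̄ = (1367/π) × (-0.0081 + 0.9684) = 435.13 × 0.9603 = 417.86 W/m².

418 W/m²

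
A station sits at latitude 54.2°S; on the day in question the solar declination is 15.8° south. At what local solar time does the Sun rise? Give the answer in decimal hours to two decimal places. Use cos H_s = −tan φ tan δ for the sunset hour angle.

The sunset hour angle satisfies cos H_s = −tan φ tan δ = -0.3923, giving H_s = 113.10°.
Sunrise is at 12 − H_s/15 = 12 − 7.540 = 4.460 h local solar time.

4.46 h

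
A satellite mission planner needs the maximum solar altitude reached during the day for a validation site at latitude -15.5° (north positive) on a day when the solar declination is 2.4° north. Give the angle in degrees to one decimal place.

At local solar noon the hour angle is zero, so the elevation is 90° − |φ − δ| = 90° − |-15.5° − (2.4°)| = 90° − 17.9° = 72.1°.

72.1°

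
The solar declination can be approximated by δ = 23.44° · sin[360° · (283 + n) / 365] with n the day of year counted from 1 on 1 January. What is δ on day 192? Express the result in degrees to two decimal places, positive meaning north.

360 × (283 + 192) / 365 = 468.493°; sin(468.493°) = 0.9484.
δ = 23.44 × 0.9484 = 22.230° ≈ +22.23°.

+22.23°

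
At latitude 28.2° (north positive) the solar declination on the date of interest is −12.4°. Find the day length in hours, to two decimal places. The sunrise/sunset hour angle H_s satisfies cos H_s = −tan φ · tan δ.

11.10 hours

The sunset hour angle satisfies cos H_s = −tan φ tan δ = 0.1179, giving H_s = 83.23°.
Day length = 2 H_s / 15° h⁻¹ = 166.46° / 15 = 11.097 h.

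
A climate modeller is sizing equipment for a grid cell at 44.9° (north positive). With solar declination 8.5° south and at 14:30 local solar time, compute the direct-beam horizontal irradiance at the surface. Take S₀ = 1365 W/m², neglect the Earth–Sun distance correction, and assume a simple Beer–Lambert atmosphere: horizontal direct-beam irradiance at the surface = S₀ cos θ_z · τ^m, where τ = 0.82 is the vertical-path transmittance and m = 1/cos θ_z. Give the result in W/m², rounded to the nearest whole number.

397 W/m²

Hour angle H = 15° × (14.5 − 12) = 37.50°.
cos θ_z = sin φ sin δ + cos φ cos δ cos H = (0.7059)(-0.1478) + (0.7083)(0.9890)(0.7934) = 0.4515.
Air mass m = 1/cos θ_z = 1/0.4515 = 2.215; τ^m = 0.82^2.215 = 0.6443.
Surface direct beam = 1365 × 0.4515 × 0.6443 = 397.08 W/m².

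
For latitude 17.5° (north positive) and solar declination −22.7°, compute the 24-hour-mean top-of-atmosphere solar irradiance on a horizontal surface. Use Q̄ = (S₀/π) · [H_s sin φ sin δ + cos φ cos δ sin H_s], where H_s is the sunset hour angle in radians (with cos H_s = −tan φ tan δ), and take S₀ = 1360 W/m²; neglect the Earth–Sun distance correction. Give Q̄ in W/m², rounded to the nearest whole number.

The sunset hour angle satisfies cos H_s = −tan φ tan δ = 0.1319, giving H_s = 82.42°. In radians, H_s = 1.4385.
H_s sin φ sin δ = 1.4385 × 0.3007 × -0.3859 = -0.1669.
cos φ cos δ sin H_s = 0.9537 × 0.9225 × 0.9913 = 0.8721.
Q̄ = (1360/π) × (-0.1669 + 0.8721) = 432.90 × 0.7052 = 305.28 W/m².

305 W/m²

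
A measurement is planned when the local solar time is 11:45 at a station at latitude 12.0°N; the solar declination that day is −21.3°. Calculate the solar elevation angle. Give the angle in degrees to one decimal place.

Hour angle H = 15° × (11.75 − 12) = -3.75°.
With φ = 12.0°, δ = -21.3°, H = -3.75°: sin φ sin δ = -0.0755, cos φ cos δ cos H = 0.9094, so cos θ_z = 0.8339.
θ_z = arccos(0.8339) = 33.50°, so the elevation is 90° − 33.50° = 56.50°.

56.5°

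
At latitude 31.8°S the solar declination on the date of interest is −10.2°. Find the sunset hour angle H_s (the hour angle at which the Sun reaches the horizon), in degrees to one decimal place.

cos H_s = −tan(-31.8°) · tan(-10.2°) = -0.1116, so H_s = arccos(-0.1116) = 96.41°.

96.4°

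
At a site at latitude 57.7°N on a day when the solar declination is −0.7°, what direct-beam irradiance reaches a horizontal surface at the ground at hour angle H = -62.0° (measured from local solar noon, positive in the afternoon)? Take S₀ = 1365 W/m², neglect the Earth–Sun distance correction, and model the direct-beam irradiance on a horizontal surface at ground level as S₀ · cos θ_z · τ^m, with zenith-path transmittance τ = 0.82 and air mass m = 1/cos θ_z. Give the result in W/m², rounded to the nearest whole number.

With φ = 57.7°, δ = -0.7°, H = -62.00°: sin φ sin δ = -0.0103, cos φ cos δ cos H = 0.2508, so cos θ_z = 0.2405.
Air mass m = 1/cos θ_z = 1/0.2405 = 4.158; τ^m = 0.82^4.158 = 0.4382.
Surface direct beam = 1365 × 0.2405 × 0.4382 = 143.85 W/m².

144 W/m²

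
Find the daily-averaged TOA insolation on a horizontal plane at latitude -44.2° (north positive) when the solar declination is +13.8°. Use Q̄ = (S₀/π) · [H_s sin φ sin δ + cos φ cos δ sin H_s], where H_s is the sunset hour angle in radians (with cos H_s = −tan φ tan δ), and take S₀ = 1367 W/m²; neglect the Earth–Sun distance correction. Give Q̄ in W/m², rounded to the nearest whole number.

198 W/m²

cos H_s = −tan(-44.2°) · tan(13.8°) = 0.2389, so H_s = arccos(0.2389) = 76.18°. In radians, H_s = 1.3296.
H_s sin φ sin δ = 1.3296 × -0.6972 × 0.2385 = -0.2211.
cos φ cos δ sin H_s = 0.7169 × 0.9711 × 0.9711 = 0.6761.
Q̄ = (1367/π) × (-0.2211 + 0.6761) = 435.13 × 0.4550 = 197.98 W/m².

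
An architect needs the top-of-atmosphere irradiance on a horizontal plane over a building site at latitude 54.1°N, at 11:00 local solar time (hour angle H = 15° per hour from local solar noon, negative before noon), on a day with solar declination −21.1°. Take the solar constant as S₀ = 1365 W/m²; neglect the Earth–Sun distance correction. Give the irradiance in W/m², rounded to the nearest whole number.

Hour angle H = 15° × (11 − 12) = -15.00°.
cos θ_z = sin φ sin δ + cos φ cos δ cos H = (0.8100)(-0.3600) + (0.5864)(0.9330)(0.9659) = 0.2369.
Top-of-atmosphere irradiance = S₀ cos θ_z = 1365 × 0.2369 = 323.37 W/m².

323 W/m²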